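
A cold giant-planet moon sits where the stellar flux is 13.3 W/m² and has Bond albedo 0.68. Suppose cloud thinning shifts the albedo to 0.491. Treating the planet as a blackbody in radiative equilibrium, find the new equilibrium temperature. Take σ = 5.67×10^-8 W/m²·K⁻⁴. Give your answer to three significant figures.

73.9 K

T₂ = [S(1−α₂)/(4σ)]^(1/4) = [13.30·0.509/(4σ)]^(1/4) = 73.91 K.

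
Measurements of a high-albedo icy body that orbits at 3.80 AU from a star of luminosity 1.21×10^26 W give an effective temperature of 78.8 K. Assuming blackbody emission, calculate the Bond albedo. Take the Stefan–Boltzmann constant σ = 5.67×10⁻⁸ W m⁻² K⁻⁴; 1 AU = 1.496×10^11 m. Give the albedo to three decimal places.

Orbital distance: d = 3.80 AU = 5.685×10^11 m.
S = L/(4πd²) = 29.80 W m⁻².
From σT⁴ = S(1−α)/4 we invert for α: 1−α = 4σT⁴/S.
4σT⁴ = 4·5.67×10⁻⁸·(78.8)⁴ = 8.745 W m⁻².
1−α = 8.745/29.80 = 0.2935, so α = 0.7065.

0.707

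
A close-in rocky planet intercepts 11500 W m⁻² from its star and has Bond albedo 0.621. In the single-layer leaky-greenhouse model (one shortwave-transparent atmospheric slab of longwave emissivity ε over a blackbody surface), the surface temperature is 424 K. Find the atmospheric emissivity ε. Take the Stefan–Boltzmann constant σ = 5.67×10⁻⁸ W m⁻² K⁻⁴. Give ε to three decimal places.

Effective temperature: T_e = [S(1−α)/(4σ)]^(1/4) = 372.3 K.
Since (2−ε)/2 = (T_e/T_s)⁴ = 0.5946, ε = 0.8108.

0.811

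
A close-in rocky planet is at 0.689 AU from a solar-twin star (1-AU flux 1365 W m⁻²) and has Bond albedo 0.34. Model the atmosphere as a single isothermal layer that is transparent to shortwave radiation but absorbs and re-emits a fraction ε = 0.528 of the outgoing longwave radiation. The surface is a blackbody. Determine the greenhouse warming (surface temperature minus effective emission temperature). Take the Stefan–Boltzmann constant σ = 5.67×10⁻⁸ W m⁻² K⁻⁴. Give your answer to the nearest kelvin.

Flux at the orbit: S = 1365/(0.689)² = 2875 W m⁻².
At the top of the atmosphere, σT_e⁴ = S(1−α)/4 = 474.4 W m⁻², giving T_e = 302.4 K.
Surface balance with a leaky layer gives σT_s⁴ = σT_e⁴·2/(2−ε), so T_s = T_e·[2/(2−0.528)]^(1/4) = 326.5 K.
T_s − T_e = 326.5 − 302.4 = 24.09 K.

24 K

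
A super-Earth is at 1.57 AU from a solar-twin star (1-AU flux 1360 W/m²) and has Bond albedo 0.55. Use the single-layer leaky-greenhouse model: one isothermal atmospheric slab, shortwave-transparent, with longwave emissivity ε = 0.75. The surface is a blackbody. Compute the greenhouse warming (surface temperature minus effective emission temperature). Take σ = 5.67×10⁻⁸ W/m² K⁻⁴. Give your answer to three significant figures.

22.7 K

Flux at the orbit: S = 1360/(1.57)² = 551.7 W/m².
The planet radiates to space at T_e = [S(1−α)/(4σ)]^(1/4) = 181.9 K.
Surface balance with a leaky layer gives σT_s⁴ = σT_e⁴·2/(2−ε), so T_s = T_e·[2/(2−0.75)]^(1/4) = 204.6 K.
Greenhouse warming: T_s − T_e = 22.68 K.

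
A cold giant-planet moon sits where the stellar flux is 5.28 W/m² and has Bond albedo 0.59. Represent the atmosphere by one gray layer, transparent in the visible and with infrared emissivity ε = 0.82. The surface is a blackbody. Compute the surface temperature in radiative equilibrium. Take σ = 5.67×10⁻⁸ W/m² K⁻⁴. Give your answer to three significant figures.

Effective emission temperature (TOA balance): σT_e⁴ = S(1−α)/4 = 0.5412 W/m² → T_e = 55.58 K.
The surface balance (absorbed SW + ε·downward IR = σT_s⁴) with T_a⁴ = T_s⁴/2 reduces to T_s = T_e·[2/(2−ε)]^¼ = 63.42 K.

63.4 kelvin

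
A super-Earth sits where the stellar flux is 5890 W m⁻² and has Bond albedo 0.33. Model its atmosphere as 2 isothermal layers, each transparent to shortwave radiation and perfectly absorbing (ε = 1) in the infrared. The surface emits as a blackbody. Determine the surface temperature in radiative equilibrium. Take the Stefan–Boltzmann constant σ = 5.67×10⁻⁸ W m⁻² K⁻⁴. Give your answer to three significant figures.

The effective emission temperature is T_e = [S(1−α)/(4σ)]^¼ = 363.2 K.
With N = 2 opaque layers, T_s = (N+1)^(1/4)·T_e = 3^(1/4)·363.2 = 478.0 K.

478 K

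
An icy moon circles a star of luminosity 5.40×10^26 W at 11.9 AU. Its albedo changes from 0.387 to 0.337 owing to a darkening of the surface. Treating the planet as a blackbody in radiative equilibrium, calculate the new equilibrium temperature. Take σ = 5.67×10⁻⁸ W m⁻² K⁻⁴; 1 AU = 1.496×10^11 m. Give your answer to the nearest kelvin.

Orbital distance: d = 11.9 AU = 1.780×10^12 m.
S = L/(4πd²) = 13.56 W m⁻².
With the new albedo, S(1−α₂)/4 = 2.247 W m⁻², so T₂ = 79.35 K.

79 kelvin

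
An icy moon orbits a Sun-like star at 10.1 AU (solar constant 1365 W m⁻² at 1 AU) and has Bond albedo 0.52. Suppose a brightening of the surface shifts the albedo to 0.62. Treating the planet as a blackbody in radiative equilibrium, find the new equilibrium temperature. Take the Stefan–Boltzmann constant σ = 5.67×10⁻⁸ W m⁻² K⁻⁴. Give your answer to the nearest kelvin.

Flux at the orbit: S = 1365/(10.1)² = 13.38 W m⁻².
With the new albedo, S(1−α₂)/4 = 1.271 W m⁻², so T₂ = 68.81 K.

69 kelvin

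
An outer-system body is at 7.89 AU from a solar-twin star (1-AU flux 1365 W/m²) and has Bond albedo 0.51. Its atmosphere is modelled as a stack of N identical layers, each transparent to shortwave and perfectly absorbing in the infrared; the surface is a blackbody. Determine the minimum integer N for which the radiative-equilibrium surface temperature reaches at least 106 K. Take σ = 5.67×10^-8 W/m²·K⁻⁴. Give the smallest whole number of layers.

Irradiance scales as 1/d², so S = 1365 W/m² × (1/7.89)² = 21.93 W/m².
Top-of-atmosphere balance: σT_e⁴ = S(1−α)/4 = 2.686 W/m² → T_e = 82.96 K.
Since T_s⁴ = (N+1)T_e⁴, we need N ≥ (T_s/T_e)⁴ − 1 = 1.665.
So N ≥ 1.665; the smallest integer is N = 2.

2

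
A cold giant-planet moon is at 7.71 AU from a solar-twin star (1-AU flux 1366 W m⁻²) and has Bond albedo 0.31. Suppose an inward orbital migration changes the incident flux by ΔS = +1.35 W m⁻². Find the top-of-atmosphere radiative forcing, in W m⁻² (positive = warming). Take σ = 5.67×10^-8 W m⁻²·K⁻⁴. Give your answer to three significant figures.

0.233 W m⁻²

Irradiance scales as 1/d², so S = 1366 W m⁻² × (1/7.71)² = 22.98 W m⁻².
Only a fraction (1−α) is absorbed and it's spread over 4πR², so ΔF = (1−α)ΔS/4 = 0.2329 W m⁻².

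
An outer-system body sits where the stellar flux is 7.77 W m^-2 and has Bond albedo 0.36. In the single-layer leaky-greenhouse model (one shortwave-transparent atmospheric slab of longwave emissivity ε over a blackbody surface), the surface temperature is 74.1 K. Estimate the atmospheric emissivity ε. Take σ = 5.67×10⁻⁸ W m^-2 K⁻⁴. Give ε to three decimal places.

Effective temperature: T_e = [S(1−α)/(4σ)]^(1/4) = 68.43 K.
T_s⁴ = T_e⁴·2/(2−ε) → ε = 2 − 2(T_e/T_s)⁴ = 2 − 2·(68.43/74.1)⁴ = 0.5455.

0.545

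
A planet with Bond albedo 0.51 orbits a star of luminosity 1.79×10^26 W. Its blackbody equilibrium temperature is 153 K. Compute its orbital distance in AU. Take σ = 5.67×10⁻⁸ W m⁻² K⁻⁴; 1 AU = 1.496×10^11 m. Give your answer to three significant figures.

1.58 AU

The flux needed for this T is 4σT⁴/(1−0.51) = 253.6 W m⁻².
From L = 4πd²S, d = √(1.79×10^26/(4π·253.6)) = 2.370×10^11 m = 1.584 AU.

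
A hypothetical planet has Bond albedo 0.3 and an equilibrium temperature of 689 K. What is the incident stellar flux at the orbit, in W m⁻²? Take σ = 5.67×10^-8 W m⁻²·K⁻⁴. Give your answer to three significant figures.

73000 W m⁻²

From S(1−α)/4 = σT⁴: S = 4σT⁴/(1−α).
σT⁴ = 5.67×10⁻⁸·(689)⁴ = 12780 W m⁻².
So S = 4×12780/(1−0.3) = 73020 W m⁻².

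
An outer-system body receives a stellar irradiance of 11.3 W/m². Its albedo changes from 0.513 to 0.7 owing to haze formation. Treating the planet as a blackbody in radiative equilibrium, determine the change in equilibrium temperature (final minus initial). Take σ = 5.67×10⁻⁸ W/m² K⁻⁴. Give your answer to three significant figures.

Initial: T₁ = [S(1−0.513)/(4σ)]^(1/4) = 70.18 K.
After:  T₂ = [11.30·0.3/(4σ)]^(1/4) = 62.18 K.
Change: 62.18 − 70.18 = -8.006 K.

-8.01 kelvin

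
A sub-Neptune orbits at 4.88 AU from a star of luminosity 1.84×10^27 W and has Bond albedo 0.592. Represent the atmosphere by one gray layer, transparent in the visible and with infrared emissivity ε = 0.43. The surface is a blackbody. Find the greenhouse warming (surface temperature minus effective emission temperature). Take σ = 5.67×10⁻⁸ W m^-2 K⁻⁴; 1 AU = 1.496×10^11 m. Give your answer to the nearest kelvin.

9 K

Orbital distance: d = 4.88 AU = 7.300×10^11 m.
Spreading L over a sphere of radius d: S = 1.84×10^27/(4π·7.30×10^11²) = 274.7 W m^-2.
Effective emission temperature (TOA balance): σT_e⁴ = S(1−α)/4 = 28.02 W m^-2 → T_e = 149.1 K.
For a single slab of emissivity ε, T_s⁴ = 2T_e⁴/(2−ε); thus T_s = 149.1·(1.274)^(1/4) = 158.4 K.
The atmosphere warms the surface by 9.302 K.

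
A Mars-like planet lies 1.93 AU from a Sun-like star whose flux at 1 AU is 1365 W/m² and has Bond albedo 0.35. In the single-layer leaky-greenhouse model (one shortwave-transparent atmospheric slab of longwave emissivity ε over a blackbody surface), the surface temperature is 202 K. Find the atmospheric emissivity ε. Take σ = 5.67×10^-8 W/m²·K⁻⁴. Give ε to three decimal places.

0.738

Irradiance scales as 1/d², so S = 1365 W/m² × (1/1.93)² = 366.5 W/m².
Effective temperature: T_e = [S(1−α)/(4σ)]^(1/4) = 180.0 K.
Since (2−ε)/2 = (T_e/T_s)⁴ = 0.6308, ε = 0.7384.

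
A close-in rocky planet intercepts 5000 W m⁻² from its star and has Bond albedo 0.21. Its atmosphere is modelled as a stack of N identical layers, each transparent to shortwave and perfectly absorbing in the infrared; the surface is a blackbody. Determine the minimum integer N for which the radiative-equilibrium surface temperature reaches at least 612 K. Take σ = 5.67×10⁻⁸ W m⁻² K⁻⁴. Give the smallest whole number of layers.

8

OLR = S(1−α)/4 = 987.5 W m⁻²; the top layer radiates at T_e = 363.3 K.
Need (N+1)T_e⁴ ≥ T_s⁴, i.e. N+1 ≥ (612/363.3)⁴ = 8.055.
So N ≥ 7.055; the smallest integer is N = 8.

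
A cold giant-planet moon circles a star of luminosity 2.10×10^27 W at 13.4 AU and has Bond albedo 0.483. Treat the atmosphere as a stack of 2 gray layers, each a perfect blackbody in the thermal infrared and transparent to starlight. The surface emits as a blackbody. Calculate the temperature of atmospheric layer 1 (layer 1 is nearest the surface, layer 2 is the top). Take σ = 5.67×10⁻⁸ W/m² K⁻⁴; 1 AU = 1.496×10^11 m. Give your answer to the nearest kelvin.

Orbital distance: d = 13.4 AU = 2.005×10^12 m.
Spreading L over a sphere of radius d: S = 2.10×10^27/(4π·2.00×10^12²) = 41.58 W/m².
The effective emission temperature is T_e = [S(1−α)/(4σ)]^¼ = 98.67 K.
In the N-layer model, layer k (counted from the surface) has T_k = (N+1−k)^(1/4)·T_e.
T_1 = (2)^(1/4)·98.67 = 117.3 K.

117 K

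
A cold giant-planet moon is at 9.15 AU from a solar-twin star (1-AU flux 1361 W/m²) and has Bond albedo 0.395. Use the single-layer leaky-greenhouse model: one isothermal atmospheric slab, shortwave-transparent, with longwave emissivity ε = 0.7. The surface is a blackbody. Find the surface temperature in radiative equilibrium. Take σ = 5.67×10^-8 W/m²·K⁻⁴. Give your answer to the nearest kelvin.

90 kelvin

Irradiance scales as 1/d², so S = 1361 W/m² × (1/9.15)² = 16.26 W/m².
The planet radiates to space at T_e = [S(1−α)/(4σ)]^(1/4) = 81.15 K.
Surface balance with a leaky layer gives σT_s⁴ = σT_e⁴·2/(2−ε), so T_s = T_e·[2/(2−0.7)]^(1/4) = 90.38 K.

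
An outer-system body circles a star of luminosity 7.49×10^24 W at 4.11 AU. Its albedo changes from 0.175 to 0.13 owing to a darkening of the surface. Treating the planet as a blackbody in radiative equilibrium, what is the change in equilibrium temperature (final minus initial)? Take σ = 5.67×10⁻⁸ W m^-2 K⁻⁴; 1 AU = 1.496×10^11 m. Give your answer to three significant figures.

d = 4.11 × 1.496×10^11 m = 6.149×10^11 m.
S = L/(4πd²) = 1.577 W m^-2.
Before: T₁ = [1.577·0.825/(4σ)]^(1/4) = 48.94 K.
After:  T₂ = [1.577·0.87/(4σ)]^(1/4) = 49.59 K.
Change: 49.59 − 48.94 = 0.6541 K.

0.654 kelvin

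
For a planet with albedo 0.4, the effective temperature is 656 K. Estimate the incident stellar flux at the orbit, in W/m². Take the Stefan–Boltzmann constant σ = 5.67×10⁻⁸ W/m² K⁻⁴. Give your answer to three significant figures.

Invert the energy balance for S: S = 4σT⁴/(1−α).
σT⁴ = 5.67×10⁻⁸·(656)⁴ = 10500 W/m².
S = 4·10500/0.6 = 70000 W/m².

70000 W/m²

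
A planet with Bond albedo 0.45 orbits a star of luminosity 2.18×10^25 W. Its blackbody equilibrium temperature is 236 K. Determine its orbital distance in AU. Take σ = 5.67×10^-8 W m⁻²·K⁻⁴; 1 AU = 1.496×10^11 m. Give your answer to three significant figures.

Energy balance gives S = 4σT⁴/(1−α) = 1279 W m⁻².
From L = 4πd²S, d = √(2.18×10^25/(4π·1279)) = 3.683×10^10 m = 0.2462 AU.

0.246 AU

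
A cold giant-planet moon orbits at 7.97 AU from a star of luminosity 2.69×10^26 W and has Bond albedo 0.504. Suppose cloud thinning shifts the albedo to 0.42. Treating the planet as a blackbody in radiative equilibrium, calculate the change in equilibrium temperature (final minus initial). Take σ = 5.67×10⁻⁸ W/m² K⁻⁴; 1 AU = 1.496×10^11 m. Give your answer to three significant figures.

3.02 K

d = 7.97 × 1.496×10^11 m = 1.192×10^12 m.
Spreading L over a sphere of radius d: S = 2.69×10^26/(4π·1.19×10^12²) = 15.06 W/m².
Initial: T₁ = [S(1−0.504)/(4σ)]^(1/4) = 75.75 K.
With α = 0.42, T₂ = 78.77 K.
ΔT = T₂ − T₁ = 3.022 K.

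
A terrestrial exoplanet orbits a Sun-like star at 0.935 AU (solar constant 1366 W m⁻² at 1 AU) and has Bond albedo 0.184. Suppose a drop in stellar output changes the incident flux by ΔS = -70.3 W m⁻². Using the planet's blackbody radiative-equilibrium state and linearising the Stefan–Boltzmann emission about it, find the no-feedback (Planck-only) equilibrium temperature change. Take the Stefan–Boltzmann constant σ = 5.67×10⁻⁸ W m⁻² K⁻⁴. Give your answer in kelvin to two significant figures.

By the inverse-square law, S = 1366/0.935² = 1563 W m⁻².
Unperturbed T_e = [1563·(1−0.184)/(4σ)]^¼ = 273.8 K.
Only a fraction (1−α) is absorbed and it's spread over 4πR², so ΔF = (1−α)ΔS/4 = -14.34 W m⁻².
The Planck feedback parameter is 4σT_e³ = 4.656 W m⁻²/K.
Hence the no-feedback warming is ΔF/(4σT_e³) = -3.08 K.

-3.1 K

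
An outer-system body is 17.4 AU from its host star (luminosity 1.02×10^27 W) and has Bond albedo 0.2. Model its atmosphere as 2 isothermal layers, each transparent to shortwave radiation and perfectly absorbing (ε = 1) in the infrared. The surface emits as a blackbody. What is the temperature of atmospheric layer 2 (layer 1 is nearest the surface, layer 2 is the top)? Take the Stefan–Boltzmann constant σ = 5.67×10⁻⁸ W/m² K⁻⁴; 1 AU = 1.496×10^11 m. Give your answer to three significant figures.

80.6 K

Orbital distance: d = 17.4 AU = 2.603×10^12 m.
Flux at the orbit: S = L/(4πd²) = 1.02×10^27/(4π·(2.60×10^12)²) = 11.98 W/m².
OLR = S(1−α)/4 = 2.396 W/m²; the top layer radiates at T_e = 80.62 K.
The net upward flux σT_e⁴ is constant between every pair of levels, so T_k⁴ = (N+1−k)T_e⁴.
T_2 = (1)^(1/4)·80.62 = 80.62 K.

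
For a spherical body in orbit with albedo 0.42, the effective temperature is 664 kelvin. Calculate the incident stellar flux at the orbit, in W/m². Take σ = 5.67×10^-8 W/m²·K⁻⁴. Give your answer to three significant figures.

76000 W/m²

Invert the energy balance for S: S = 4σT⁴/(1−α).
The emitted flux is σT⁴ = 11020 W/m².
S = 4·11020/0.58 = 76010 W/m².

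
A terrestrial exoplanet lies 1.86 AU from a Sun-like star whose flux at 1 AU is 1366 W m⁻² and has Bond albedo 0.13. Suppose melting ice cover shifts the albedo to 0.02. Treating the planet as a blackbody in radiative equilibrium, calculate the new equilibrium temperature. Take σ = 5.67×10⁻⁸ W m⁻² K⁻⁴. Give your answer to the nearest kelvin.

203 K

By the inverse-square law, S = 1366/1.86² = 394.8 W m⁻².
New equilibrium: T₂ = [(1−0.02)·394.8/(4σ)]^(1/4) = 203.2 K.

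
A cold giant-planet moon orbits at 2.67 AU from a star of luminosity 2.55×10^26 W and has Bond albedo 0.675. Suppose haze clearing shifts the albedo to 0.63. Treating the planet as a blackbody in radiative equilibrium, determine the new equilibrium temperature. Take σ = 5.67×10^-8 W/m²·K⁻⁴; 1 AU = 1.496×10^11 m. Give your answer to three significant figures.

120 K

Orbital distance: d = 2.67 AU = 3.994×10^11 m.
Spreading L over a sphere of radius d: S = 2.55×10^26/(4π·3.99×10^11²) = 127.2 W/m².
New equilibrium: T₂ = [(1−0.63)·127.2/(4σ)]^(1/4) = 120.0 K.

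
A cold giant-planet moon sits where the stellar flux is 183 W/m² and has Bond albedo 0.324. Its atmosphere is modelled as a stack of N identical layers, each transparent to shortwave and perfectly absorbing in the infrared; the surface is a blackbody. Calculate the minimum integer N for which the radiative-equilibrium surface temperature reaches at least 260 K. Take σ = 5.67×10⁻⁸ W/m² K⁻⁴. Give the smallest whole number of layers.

8

OLR = S(1−α)/4 = 30.93 W/m²; the top layer radiates at T_e = 152.8 K.
T_s = (N+1)^(1/4)·T_e ≥ 260 K requires N+1 ≥ (T_s/T_e)⁴ = (260/152.8)⁴ = 8.378.
So N ≥ 7.378; the smallest integer is N = 8.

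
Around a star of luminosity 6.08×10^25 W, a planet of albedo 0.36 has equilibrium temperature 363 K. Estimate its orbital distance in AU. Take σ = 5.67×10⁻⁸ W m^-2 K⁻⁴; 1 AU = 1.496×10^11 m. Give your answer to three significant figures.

Required flux: S = 4σT⁴/(1−α) = 6153 W m^-2.
Then d = [L/(4πS)]^(1/2) = 2.804×10^10 m, i.e. 0.1874 AU.

0.187 AU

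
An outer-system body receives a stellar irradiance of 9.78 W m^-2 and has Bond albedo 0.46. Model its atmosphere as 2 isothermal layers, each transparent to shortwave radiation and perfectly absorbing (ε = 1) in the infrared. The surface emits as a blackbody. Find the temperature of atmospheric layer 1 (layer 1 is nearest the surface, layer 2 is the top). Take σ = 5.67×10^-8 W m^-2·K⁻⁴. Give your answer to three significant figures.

OLR = S(1−α)/4 = 1.320 W m^-2; the top layer radiates at T_e = 69.47 K.
The net upward flux σT_e⁴ is constant between every pair of levels, so T_k⁴ = (N+1−k)T_e⁴.
T_1 = (2)^(1/4)·69.47 = 82.61 K.

82.6 kelvin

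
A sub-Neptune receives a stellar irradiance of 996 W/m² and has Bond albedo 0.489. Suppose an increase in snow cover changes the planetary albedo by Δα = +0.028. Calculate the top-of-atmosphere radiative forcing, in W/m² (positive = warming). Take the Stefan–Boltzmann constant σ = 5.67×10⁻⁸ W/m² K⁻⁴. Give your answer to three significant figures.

-6.97 W/m²

The change in absorbed flux is Δ[S(1−α)/4] = −SΔα/4 = -6.972 W/m².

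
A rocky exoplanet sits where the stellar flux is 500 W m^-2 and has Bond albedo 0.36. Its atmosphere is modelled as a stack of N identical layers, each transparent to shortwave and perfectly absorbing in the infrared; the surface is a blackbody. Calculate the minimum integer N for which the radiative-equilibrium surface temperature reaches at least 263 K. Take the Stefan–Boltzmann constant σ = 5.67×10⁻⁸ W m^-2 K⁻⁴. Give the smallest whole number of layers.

OLR = S(1−α)/4 = 80.00 W m^-2; the top layer radiates at T_e = 193.8 K.
Since T_s⁴ = (N+1)T_e⁴, we need N ≥ (T_s/T_e)⁴ − 1 = 2.391.
The minimum whole number is N = 3.

3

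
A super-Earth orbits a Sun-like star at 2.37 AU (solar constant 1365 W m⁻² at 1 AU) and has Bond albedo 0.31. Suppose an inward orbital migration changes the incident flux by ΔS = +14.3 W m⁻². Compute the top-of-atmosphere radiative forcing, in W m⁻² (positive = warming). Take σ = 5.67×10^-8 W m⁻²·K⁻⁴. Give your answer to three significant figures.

Flux at the orbit: S = 1365/(2.37)² = 243.0 W m⁻².
Only a fraction (1−α) is absorbed and it's spread over 4πR², so ΔF = (1−α)ΔS/4 = 2.467 W m⁻².

2.47 W m⁻²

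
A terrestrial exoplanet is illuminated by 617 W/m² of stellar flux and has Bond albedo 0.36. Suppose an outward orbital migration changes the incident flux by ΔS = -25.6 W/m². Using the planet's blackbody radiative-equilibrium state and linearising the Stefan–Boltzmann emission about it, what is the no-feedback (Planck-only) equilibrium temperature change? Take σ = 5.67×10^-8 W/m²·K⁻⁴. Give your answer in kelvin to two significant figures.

Reference equilibrium: T_e = [S(1−α)/(4σ)]^(1/4) = 204.3 K.
ΔF = Δ[S(1−α)]/4 = (1−0.36)·-25.6/4 = -4.096 W/m².
The Planck feedback parameter is 4σT_e³ = 1.933 W/m²/K.
Hence the no-feedback warming is ΔF/(4σT_e³) = -2.12 K.

-2.1 kelvin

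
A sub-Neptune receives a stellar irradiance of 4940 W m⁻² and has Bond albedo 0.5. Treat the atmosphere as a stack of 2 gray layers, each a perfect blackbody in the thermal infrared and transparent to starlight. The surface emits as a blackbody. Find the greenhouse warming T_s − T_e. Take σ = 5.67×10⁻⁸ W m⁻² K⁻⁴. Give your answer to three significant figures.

102 K

Top-of-atmosphere balance: σT_e⁴ = S(1−α)/4 = 617.5 W m⁻² → T_e = 323.0 K.
Surface: T_s = (3)^¼·T_e = 425.2 K.
Warming: T_s − T_e = 102.1 K.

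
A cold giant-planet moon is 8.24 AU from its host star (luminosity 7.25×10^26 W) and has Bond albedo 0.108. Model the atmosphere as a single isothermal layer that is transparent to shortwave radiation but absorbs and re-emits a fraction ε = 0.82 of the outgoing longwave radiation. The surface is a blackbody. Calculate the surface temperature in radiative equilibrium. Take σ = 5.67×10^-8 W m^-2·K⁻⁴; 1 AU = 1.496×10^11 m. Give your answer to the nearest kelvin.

Orbital distance: d = 8.24 AU = 1.233×10^12 m.
Spreading L over a sphere of radius d: S = 7.25×10^26/(4π·1.23×10^12²) = 37.97 W m^-2.
Effective emission temperature (TOA balance): σT_e⁴ = S(1−α)/4 = 8.467 W m^-2 → T_e = 110.5 K.
The surface balance (absorbed SW + ε·downward IR = σT_s⁴) with T_a⁴ = T_s⁴/2 reduces to T_s = T_e·[2/(2−ε)]^¼ = 126.1 K.

126 kelvin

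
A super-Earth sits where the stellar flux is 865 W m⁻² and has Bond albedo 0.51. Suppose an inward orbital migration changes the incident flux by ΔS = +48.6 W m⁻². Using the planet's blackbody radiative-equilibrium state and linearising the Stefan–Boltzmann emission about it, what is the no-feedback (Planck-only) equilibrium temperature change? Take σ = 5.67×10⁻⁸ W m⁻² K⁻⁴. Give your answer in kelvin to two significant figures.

The baseline emission temperature is T_e = 207.9 K.
TOA radiative forcing: ΔF = (1−α)ΔS/4 = 0.49·(+48.6)/4 = 5.954 W m⁻².
Linearising σT⁴ gives d(σT⁴)/dT = 4σT_e³ = 2.039 W m⁻² per K.
So ΔT₀ = 5.954/2.039 = 2.92 K.

2.9 K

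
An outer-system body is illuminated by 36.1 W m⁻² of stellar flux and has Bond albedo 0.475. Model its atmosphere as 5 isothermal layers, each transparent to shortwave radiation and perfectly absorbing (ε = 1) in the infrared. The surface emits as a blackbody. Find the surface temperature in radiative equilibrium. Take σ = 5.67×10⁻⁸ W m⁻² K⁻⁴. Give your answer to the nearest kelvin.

150 K

The effective emission temperature is T_e = [S(1−α)/(4σ)]^¼ = 95.61 K.
Layer-by-layer balance gives σT_s⁴ = (N+1)σT_e⁴, so T_s = 6^¼·95.61 = 149.6 K.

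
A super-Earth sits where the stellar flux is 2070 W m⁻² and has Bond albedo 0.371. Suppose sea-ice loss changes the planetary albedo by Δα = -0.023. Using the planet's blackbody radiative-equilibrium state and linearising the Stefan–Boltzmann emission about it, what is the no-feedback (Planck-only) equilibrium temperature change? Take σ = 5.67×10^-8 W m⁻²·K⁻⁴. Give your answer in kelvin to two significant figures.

Unperturbed T_e = [2070·(1−0.371)/(4σ)]^¼ = 275.3 K.
The change in absorbed flux is Δ[S(1−α)/4] = −SΔα/4 = 11.90 W m⁻².
Planck response: λ_P = 4σT_e³ = 4·5.67×10⁻⁸·(275.3)³ = 4.730 W m⁻²/K.
So ΔT₀ = 11.90/4.730 = 2.52 K.

2.5 K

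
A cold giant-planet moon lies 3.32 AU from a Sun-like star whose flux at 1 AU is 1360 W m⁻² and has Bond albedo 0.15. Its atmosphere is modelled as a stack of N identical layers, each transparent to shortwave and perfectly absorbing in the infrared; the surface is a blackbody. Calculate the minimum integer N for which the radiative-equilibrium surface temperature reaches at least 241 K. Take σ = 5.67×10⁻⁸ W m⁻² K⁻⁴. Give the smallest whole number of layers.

By the inverse-square law, S = 1360/3.32² = 123.4 W m⁻².
OLR = S(1−α)/4 = 26.22 W m⁻²; the top layer radiates at T_e = 146.6 K.
Since T_s⁴ = (N+1)T_e⁴, we need N ≥ (T_s/T_e)⁴ − 1 = 6.295.
So N ≥ 6.295; the smallest integer is N = 7.

7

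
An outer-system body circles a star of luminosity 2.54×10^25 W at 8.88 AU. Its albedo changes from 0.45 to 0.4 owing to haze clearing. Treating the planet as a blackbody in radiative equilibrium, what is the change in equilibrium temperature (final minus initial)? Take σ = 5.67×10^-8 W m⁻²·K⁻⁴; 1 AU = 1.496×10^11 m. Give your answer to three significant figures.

Orbital distance: d = 8.88 AU = 1.328×10^12 m.
S = L/(4πd²) = 1.145 W m⁻².
Before: T₁ = [1.145·0.55/(4σ)]^(1/4) = 40.82 K.
With α = 0.4, T₂ = 41.72 K.
Change: 41.72 − 40.82 = 0.8978 K.

0.898 kelvin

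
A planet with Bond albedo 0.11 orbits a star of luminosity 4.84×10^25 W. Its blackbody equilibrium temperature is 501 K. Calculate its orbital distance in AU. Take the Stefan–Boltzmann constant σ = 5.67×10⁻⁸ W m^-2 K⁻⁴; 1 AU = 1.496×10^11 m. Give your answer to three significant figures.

The flux needed for this T is 4σT⁴/(1−0.11) = 16050 W m^-2.
Then d = [L/(4πS)]^(1/2) = 1.549×10^10 m, i.e. 0.1035 AU.

0.104 AU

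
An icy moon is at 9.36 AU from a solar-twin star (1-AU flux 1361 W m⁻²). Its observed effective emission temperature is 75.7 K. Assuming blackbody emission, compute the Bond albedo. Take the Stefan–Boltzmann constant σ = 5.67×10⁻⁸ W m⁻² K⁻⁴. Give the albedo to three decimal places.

Flux at the orbit: S = 1361/(9.36)² = 15.53 W m⁻².
Rearranging the radiative balance, α = 1 − 4σT⁴/S.
4σT⁴ = 4·5.67×10⁻⁸·(75.7)⁴ = 7.448 W m⁻².
1−α = 7.448/15.53 = 0.4794, so α = 0.5206.

0.521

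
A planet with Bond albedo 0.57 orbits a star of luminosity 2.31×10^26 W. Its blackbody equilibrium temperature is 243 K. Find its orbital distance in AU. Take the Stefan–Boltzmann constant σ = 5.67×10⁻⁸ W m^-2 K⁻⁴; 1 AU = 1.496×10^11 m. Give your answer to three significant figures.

0.668 AU

The flux needed for this T is 4σT⁴/(1−0.57) = 1839 W m^-2.
From L = 4πd²S, d = √(2.31×10^26/(4π·1839)) = 9.998×10^10 m = 0.6683 AU.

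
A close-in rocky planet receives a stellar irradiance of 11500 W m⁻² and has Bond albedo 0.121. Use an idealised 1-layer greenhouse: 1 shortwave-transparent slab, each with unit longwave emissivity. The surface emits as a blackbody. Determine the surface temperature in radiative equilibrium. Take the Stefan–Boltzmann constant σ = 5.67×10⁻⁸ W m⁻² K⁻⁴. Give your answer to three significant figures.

546 K

OLR = S(1−α)/4 = 2527 W m⁻²; the top layer radiates at T_e = 459.5 K.
For an N-layer opaque stack, T_s⁴ = (N+1)T_e⁴, hence T_s = (2)^(1/4)×459.5 K = 546.4 K.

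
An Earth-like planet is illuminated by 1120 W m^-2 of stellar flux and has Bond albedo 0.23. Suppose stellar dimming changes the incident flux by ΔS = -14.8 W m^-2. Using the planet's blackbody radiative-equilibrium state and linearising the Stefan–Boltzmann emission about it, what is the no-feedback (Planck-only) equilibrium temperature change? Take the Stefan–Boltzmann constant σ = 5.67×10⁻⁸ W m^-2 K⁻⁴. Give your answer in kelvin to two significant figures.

-0.82 K

The baseline emission temperature is T_e = 248.3 K.
TOA radiative forcing: ΔF = (1−α)ΔS/4 = 0.77·(-14.8)/4 = -2.849 W m^-2.
Planck response: λ_P = 4σT_e³ = 4·5.67×10⁻⁸·(248.3)³ = 3.473 W m^-2/K.
Hence the no-feedback warming is ΔF/(4σT_e³) = -0.820 K.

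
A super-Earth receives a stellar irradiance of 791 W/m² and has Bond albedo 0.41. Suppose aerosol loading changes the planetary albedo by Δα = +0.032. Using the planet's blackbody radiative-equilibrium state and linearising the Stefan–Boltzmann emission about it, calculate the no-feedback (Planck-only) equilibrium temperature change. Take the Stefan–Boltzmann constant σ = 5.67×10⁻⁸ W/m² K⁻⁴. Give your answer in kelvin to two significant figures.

-2.9 K

Reference equilibrium: T_e = [S(1−α)/(4σ)]^(1/4) = 213.0 K.
ΔF = −(S/4)Δα = −(791.0/4)×(+0.032) = -6.328 W/m².
Linearising σT⁴ gives d(σT⁴)/dT = 4σT_e³ = 2.191 W/m² per K.
Hence the no-feedback warming is ΔF/(4σT_e³) = -2.89 K.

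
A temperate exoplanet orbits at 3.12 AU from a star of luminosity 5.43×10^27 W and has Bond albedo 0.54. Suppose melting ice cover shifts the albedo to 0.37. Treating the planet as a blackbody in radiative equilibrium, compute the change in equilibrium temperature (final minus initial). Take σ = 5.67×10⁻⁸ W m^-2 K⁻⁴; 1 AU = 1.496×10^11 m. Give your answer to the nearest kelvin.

d = 3.12 × 1.496×10^11 m = 4.668×10^11 m.
Flux at the orbit: S = L/(4πd²) = 5.43×10^27/(4π·(4.67×10^11)²) = 1983 W m^-2.
Initial: T₁ = [S(1−0.54)/(4σ)]^(1/4) = 251.8 K.
Final:   T₂ = [S(1−0.37)/(4σ)]^(1/4) = 272.4 K.
Change: 272.4 − 251.8 = 20.60 K.

21 kelvin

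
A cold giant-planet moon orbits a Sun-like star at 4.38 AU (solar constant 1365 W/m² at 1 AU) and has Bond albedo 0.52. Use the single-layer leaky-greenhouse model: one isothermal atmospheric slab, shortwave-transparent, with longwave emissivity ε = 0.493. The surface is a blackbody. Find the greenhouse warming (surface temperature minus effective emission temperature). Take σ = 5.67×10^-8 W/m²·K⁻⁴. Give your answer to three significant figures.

Irradiance scales as 1/d², so S = 1365 W/m² × (1/4.38)² = 71.15 W/m².
Effective emission temperature (TOA balance): σT_e⁴ = S(1−α)/4 = 8.538 W/m² → T_e = 110.8 K.
For a single slab of emissivity ε, T_s⁴ = 2T_e⁴/(2−ε); thus T_s = 110.8·(1.327)^(1/4) = 118.9 K.
Greenhouse warming: T_s − T_e = 8.122 K.

8.12 K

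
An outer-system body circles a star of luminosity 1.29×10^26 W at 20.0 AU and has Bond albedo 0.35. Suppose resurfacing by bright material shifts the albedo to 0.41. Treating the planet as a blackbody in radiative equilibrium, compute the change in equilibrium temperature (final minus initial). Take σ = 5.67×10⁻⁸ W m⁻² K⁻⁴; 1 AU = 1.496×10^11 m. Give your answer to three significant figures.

d = 20.0 × 1.496×10^11 m = 2.992×10^12 m.
Spreading L over a sphere of radius d: S = 1.29×10^26/(4π·2.99×10^12²) = 1.147 W m⁻².
Before: T₁ = [1.147·0.65/(4σ)]^(1/4) = 42.58 K.
With α = 0.41, T₂ = 41.56 K.
ΔT = T₂ − T₁ = -1.019 K.

-1.02 K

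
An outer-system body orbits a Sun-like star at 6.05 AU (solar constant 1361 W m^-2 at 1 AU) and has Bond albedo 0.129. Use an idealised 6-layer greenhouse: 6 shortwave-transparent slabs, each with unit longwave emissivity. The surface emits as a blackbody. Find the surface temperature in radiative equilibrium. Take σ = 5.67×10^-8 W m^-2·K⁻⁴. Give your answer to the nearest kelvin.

178 kelvin

Flux at the orbit: S = 1361/(6.05)² = 37.18 W m^-2.
The effective emission temperature is T_e = [S(1−α)/(4σ)]^¼ = 109.3 K.
With N = 6 opaque layers, T_s = (N+1)^(1/4)·T_e = 7^(1/4)·109.3 = 177.8 K.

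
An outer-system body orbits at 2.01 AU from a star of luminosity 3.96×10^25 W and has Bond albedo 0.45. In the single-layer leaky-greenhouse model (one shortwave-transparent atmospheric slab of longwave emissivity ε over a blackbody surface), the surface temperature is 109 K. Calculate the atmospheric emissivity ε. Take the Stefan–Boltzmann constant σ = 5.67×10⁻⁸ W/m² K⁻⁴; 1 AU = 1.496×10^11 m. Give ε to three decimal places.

Orbital distance: d = 2.01 AU = 3.007×10^11 m.
Flux at the orbit: S = L/(4πd²) = 3.96×10^25/(4π·(3.01×10^11)²) = 34.85 W/m².
First, T_e = [34.85·(1−0.45)/(4σ)]^(1/4) = 95.88 K.
Inverting T_s⁴ = 2T_e⁴/(2−ε): (T_e/T_s)⁴ = 0.5987, so ε = 2(1 − 0.5987) = 0.8025.

0.803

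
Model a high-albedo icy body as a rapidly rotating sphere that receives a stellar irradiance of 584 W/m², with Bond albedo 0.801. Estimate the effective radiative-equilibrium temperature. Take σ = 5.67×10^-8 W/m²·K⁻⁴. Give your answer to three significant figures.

150 K

Averaging over the sphere, the absorbed flux is S(1−α)/4 = 29.05 W/m².
Balancing against σT⁴: T = (29.05/5.67×10⁻⁸)^(1/4) = 150.5 K.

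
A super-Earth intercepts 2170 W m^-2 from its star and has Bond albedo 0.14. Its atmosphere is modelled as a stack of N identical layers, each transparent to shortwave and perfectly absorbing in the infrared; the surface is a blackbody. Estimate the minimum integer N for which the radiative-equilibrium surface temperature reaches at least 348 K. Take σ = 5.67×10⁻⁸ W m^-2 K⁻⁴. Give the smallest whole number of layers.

The effective emission temperature is T_e = [S(1−α)/(4σ)]^¼ = 301.2 K.
Since T_s⁴ = (N+1)T_e⁴, we need N ≥ (T_s/T_e)⁴ − 1 = 0.782.
So N ≥ 0.782; the smallest integer is N = 1.

1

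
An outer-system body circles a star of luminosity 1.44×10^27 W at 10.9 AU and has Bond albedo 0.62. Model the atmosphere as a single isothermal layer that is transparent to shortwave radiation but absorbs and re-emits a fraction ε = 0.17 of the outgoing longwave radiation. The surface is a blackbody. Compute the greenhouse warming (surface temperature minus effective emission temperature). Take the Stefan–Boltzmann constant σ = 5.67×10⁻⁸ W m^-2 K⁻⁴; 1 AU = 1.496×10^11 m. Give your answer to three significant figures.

2.07 K

d = 10.9 × 1.496×10^11 m = 1.631×10^12 m.
Spreading L over a sphere of radius d: S = 1.44×10^27/(4π·1.63×10^12²) = 43.10 W m^-2.
The planet radiates to space at T_e = [S(1−α)/(4σ)]^(1/4) = 92.18 K.
The surface balance (absorbed SW + ε·downward IR = σT_s⁴) with T_a⁴ = T_s⁴/2 reduces to T_s = T_e·[2/(2−ε)]^¼ = 94.25 K.
T_s − T_e = 94.25 − 92.18 = 2.070 K.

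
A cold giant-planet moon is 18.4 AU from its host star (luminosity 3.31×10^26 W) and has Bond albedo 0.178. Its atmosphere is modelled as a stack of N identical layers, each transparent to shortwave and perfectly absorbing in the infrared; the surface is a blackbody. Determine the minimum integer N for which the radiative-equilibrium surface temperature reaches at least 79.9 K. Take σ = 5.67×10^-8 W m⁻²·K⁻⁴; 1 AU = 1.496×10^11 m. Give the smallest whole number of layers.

3

d = 18.4 × 1.496×10^11 m = 2.753×10^12 m.
Spreading L over a sphere of radius d: S = 3.31×10^26/(4π·2.75×10^12²) = 3.476 W m⁻².
OLR = S(1−α)/4 = 0.7144 W m⁻²; the top layer radiates at T_e = 59.58 K.
Since T_s⁴ = (N+1)T_e⁴, we need N ≥ (T_s/T_e)⁴ − 1 = 2.235.
So N ≥ 2.235; the smallest integer is N = 3.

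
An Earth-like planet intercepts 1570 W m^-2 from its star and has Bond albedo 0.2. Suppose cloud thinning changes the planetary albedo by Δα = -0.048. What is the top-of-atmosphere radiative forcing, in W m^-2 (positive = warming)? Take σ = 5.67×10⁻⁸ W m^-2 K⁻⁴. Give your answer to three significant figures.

18.8 W m^-2

The change in absorbed flux is Δ[S(1−α)/4] = −SΔα/4 = 18.84 W m^-2.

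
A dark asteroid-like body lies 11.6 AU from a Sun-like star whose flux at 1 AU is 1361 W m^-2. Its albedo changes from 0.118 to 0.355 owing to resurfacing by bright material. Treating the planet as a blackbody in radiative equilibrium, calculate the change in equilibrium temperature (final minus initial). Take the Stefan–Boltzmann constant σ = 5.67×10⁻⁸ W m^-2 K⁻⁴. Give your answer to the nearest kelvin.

-6 kelvin

By the inverse-square law, S = 1361/11.6² = 10.11 W m^-2.
Before: T₁ = [10.11·0.882/(4σ)]^(1/4) = 79.19 K.
Final:   T₂ = [S(1−0.355)/(4σ)]^(1/4) = 73.23 K.
ΔT = T₂ − T₁ = -5.960 K.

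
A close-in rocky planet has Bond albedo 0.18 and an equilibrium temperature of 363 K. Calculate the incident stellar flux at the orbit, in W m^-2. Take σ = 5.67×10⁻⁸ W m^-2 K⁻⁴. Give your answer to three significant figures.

From S(1−α)/4 = σT⁴: S = 4σT⁴/(1−α).
σT⁴ = 5.67×10⁻⁸·(363)⁴ = 984.5 W m^-2.
So S = 4×984.5/(1−0.18) = 4802 W m^-2.

4800 W m^-2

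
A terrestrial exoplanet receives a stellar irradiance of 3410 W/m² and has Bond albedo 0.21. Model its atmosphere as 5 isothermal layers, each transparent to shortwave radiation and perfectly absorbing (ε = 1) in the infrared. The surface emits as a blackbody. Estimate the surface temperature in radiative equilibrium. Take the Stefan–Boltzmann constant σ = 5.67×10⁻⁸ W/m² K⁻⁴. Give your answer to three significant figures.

Top-of-atmosphere balance: σT_e⁴ = S(1−α)/4 = 673.5 W/m² → T_e = 330.1 K.
For an N-layer opaque stack, T_s⁴ = (N+1)T_e⁴, hence T_s = (6)^(1/4)×330.1 K = 516.7 K.

517 K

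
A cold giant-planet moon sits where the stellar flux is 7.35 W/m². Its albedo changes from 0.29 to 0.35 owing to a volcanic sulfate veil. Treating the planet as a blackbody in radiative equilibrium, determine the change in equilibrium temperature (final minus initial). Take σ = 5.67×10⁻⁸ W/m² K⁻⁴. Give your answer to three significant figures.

Before: T₁ = [7.350·0.71/(4σ)]^(1/4) = 69.26 K.
Final:   T₂ = [S(1−0.35)/(4σ)]^(1/4) = 67.75 K.
Change: 67.75 − 69.26 = -1.512 K.

-1.51 K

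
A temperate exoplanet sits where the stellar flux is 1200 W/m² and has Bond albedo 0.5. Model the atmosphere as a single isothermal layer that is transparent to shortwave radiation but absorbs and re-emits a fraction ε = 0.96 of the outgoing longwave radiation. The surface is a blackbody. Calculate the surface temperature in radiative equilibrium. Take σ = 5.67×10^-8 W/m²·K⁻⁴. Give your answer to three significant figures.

267 kelvin

At the top of the atmosphere, σT_e⁴ = S(1−α)/4 = 150.0 W/m², giving T_e = 226.8 K.
The surface balance (absorbed SW + ε·downward IR = σT_s⁴) with T_a⁴ = T_s⁴/2 reduces to T_s = T_e·[2/(2−ε)]^¼ = 267.1 K.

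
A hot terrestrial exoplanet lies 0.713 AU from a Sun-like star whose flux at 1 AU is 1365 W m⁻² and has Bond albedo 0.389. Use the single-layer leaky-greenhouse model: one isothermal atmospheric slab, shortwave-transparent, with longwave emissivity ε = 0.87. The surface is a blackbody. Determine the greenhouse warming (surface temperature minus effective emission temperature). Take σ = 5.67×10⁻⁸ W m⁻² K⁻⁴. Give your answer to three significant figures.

Flux at the orbit: S = 1365/(0.713)² = 2685 W m⁻².
At the top of the atmosphere, σT_e⁴ = S(1−α)/4 = 410.1 W m⁻², giving T_e = 291.6 K.
For a single slab of emissivity ε, T_s⁴ = 2T_e⁴/(2−ε); thus T_s = 291.6·(1.77)^(1/4) = 336.4 K.
T_s − T_e = 336.4 − 291.6 = 44.74 K.

44.7 kelvin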